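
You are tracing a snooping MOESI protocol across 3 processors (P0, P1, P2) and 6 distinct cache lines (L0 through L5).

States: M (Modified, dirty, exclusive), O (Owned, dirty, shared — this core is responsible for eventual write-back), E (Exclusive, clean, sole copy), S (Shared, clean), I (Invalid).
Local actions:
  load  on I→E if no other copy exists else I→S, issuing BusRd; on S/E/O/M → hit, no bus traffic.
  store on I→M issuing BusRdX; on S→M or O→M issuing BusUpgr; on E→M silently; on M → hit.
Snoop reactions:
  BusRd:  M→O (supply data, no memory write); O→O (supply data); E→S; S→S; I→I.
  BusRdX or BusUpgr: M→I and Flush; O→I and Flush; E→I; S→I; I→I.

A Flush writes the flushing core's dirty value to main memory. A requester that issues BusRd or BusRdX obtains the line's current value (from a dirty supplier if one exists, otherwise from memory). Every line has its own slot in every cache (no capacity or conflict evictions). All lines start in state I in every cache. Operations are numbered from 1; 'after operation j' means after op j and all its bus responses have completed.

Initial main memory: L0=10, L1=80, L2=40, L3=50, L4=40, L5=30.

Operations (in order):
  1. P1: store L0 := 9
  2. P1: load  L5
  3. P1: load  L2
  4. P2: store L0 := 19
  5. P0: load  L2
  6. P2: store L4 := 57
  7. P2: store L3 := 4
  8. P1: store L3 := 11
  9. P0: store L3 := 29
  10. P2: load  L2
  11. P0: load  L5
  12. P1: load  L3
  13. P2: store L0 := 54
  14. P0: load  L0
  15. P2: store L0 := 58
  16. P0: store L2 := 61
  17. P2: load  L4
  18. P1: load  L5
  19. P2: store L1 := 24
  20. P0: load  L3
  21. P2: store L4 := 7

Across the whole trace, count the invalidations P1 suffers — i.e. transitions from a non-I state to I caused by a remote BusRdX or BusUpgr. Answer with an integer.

step 1: P1: store L0 := 9  ⟶  IMI  (L0)  txn=BusRdX  M[L0]=10
step 2: P1: load  L5  ⟶  IEI  (L5)  txn=BusRd  M[L5]=30
step 3: P1: load  L2  ⟶  IEI  (L2)  txn=BusRd  M[L2]=40
step 4: P2: store L0 := 19  ⟶  IIM  (L0)  txn=BusRdX+Flush  M[L0]=9
step 5: P0: load  L2  ⟶  SSI  (L2)  txn=BusRd  M[L2]=40
step 6: P2: store L4 := 57  ⟶  IIM  (L4)  txn=BusRdX  M[L4]=40
step 7: P2: store L3 := 4  ⟶  IIM  (L3)  txn=BusRdX  M[L3]=50
step 8: P1: store L3 := 11  ⟶  IMI  (L3)  txn=BusRdX+Flush  M[L3]=4
step 9: P0: store L3 := 29  ⟶  MII  (L3)  txn=BusRdX+Flush  M[L3]=11
step 10: P2: load  L2  ⟶  SSS  (L2)  txn=BusRd  M[L2]=40
step 11: P0: load  L5  ⟶  SSI  (L5)  txn=BusRd  M[L5]=30
step 12: P1: load  L3  ⟶  OSI  (L3)  txn=BusRd  M[L3]=11
step 13: P2: store L0 := 54  ⟶  IIM  (L0)  txn=∅  M[L0]=9
step 14: P0: load  L0  ⟶  SIO  (L0)  txn=BusRd  M[L0]=9
step 15: P2: store L0 := 58  ⟶  IIM  (L0)  txn=BusUpgr  M[L0]=9
step 16: P0: store L2 := 61  ⟶  MII  (L2)  txn=BusUpgr  M[L2]=40
step 17: P2: load  L4  ⟶  IIM  (L4)  txn=∅  M[L4]=40
step 18: P1: load  L5  ⟶  SSI  (L5)  txn=∅  M[L5]=30
step 19: P2: store L1 := 24  ⟶  IIM  (L1)  txn=BusRdX  M[L1]=80
step 20: P0: load  L3  ⟶  OSI  (L3)  txn=∅  M[L3]=11
step 21: P2: store L4 := 7  ⟶  IIM  (L4)  txn=∅  M[L4]=40

invalidations = 3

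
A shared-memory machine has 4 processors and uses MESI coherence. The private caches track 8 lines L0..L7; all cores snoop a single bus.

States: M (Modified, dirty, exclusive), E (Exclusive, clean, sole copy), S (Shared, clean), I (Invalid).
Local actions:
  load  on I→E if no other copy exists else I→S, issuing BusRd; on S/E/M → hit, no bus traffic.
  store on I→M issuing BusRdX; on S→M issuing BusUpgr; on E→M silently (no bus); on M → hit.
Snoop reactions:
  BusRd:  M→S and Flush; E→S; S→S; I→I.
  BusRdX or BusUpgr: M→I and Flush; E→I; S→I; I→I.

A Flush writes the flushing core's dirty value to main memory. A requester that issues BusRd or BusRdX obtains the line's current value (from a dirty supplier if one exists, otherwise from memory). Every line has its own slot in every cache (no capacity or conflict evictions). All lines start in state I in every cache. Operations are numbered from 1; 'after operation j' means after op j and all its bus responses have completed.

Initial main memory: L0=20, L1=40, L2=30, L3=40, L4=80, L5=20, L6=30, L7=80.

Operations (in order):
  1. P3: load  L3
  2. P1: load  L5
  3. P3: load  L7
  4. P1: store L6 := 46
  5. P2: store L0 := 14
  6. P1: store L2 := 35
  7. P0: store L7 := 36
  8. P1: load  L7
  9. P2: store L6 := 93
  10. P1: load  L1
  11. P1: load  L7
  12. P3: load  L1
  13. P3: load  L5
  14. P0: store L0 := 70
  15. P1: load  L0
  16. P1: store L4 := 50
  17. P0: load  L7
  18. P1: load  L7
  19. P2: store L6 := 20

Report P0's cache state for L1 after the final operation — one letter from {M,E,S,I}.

  op1 P3: load  L3 → I/I/I/E on L3; bus BusRd; mem=40
  op2 P1: load  L5 → I/E/I/I on L5; bus BusRd; mem=20
  op3 P3: load  L7 → I/I/I/E on L7; bus BusRd; mem=80
  op4 P1: store L6 := 46 → I/M/I/I on L6; bus BusRdX; mem=30
  op5 P2: store L0 := 14 → I/I/M/I on L0; bus BusRdX; mem=20
  op6 P1: store L2 := 35 → I/M/I/I on L2; bus BusRdX; mem=30
  op7 P0: store L7 := 36 → M/I/I/I on L7; bus BusRdX; mem=80
  op8 P1: load  L7 → S/S/I/I on L7; bus BusRd Flush; mem=36
  op9 P2: store L6 := 93 → I/I/M/I on L6; bus BusRdX Flush; mem=46
  op10 P1: load  L1 → I/E/I/I on L1; bus BusRd; mem=40
  op11 P1: load  L7 → S/S/I/I on L7; bus (none); mem=36
  op12 P3: load  L1 → I/S/I/S on L1; bus BusRd; mem=40
  op13 P3: load  L5 → I/S/I/S on L5; bus BusRd; mem=20
  op14 P0: store L0 := 70 → M/I/I/I on L0; bus BusRdX Flush; mem=14
  op15 P1: load  L0 → S/S/I/I on L0; bus BusRd Flush; mem=70
  op16 P1: store L4 := 50 → I/M/I/I on L4; bus BusRdX; mem=80
  op17 P0: load  L7 → S/S/I/I on L7; bus (none); mem=36
  op18 P1: load  L7 → S/S/I/I on L7; bus (none); mem=36
  op19 P2: store L6 := 20 → I/I/M/I on L6; bus (none); mem=46

state = I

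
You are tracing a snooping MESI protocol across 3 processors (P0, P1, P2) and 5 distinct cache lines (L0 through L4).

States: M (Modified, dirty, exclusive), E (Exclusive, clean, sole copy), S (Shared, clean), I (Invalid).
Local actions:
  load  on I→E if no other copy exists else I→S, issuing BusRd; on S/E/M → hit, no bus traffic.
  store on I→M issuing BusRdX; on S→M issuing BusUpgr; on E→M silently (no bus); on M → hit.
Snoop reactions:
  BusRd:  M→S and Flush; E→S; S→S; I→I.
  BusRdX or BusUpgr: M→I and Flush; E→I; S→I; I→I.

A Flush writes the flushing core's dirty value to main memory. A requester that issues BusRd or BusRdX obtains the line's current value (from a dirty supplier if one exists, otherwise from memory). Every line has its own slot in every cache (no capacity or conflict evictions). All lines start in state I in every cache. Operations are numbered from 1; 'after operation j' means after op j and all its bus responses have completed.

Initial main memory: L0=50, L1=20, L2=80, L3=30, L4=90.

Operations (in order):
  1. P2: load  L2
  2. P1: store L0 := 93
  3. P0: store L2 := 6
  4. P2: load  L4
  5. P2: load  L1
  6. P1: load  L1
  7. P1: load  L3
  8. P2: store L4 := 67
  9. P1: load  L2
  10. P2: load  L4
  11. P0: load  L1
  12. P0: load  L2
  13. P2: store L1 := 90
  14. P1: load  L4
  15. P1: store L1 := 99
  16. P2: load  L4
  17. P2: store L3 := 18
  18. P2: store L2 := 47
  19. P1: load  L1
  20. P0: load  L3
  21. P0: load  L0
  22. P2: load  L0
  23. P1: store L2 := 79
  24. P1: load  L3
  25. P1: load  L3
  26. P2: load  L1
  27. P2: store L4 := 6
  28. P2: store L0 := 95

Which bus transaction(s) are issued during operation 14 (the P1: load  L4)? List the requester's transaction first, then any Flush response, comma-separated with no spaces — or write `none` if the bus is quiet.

bus = BusRd,Flush

  op1 P2: load  L2 → I/I/E on L2; bus BusRd; mem=80
  op2 P1: store L0 := 93 → I/M/I on L0; bus BusRdX; mem=50
  op3 P0: store L2 := 6 → M/I/I on L2; bus BusRdX; mem=80
  op4 P2: load  L4 → I/I/E on L4; bus BusRd; mem=90
  op5 P2: load  L1 → I/I/E on L1; bus BusRd; mem=20
  op6 P1: load  L1 → I/S/S on L1; bus BusRd; mem=20
  op7 P1: load  L3 → I/E/I on L3; bus BusRd; mem=30
  op8 P2: store L4 := 67 → I/I/M on L4; bus (none); mem=90
  op9 P1: load  L2 → S/S/I on L2; bus BusRd Flush; mem=6
  op10 P2: load  L4 → I/I/M on L4; bus (none); mem=90
  op11 P0: load  L1 → S/S/S on L1; bus BusRd; mem=20
  op12 P0: load  L2 → S/S/I on L2; bus (none); mem=6
  op13 P2: store L1 := 90 → I/I/M on L1; bus BusUpgr; mem=20
  op14 P1: load  L4 → I/S/S on L4; bus BusRd Flush; mem=67
  op15 P1: store L1 := 99 → I/M/I on L1; bus BusRdX Flush; mem=90
  op16 P2: load  L4 → I/S/S on L4; bus (none); mem=67
  op17 P2: store L3 := 18 → I/I/M on L3; bus BusRdX; mem=30
  op18 P2: store L2 := 47 → I/I/M on L2; bus BusRdX; mem=6
  op19 P1: load  L1 → I/M/I on L1; bus (none); mem=90
  op20 P0: load  L3 → S/I/S on L3; bus BusRd Flush; mem=18
  op21 P0: load  L0 → S/S/I on L0; bus BusRd Flush; mem=93
  op22 P2: load  L0 → S/S/S on L0; bus BusRd; mem=93
  op23 P1: store L2 := 79 → I/M/I on L2; bus BusRdX Flush; mem=47
  op24 P1: load  L3 → S/S/S on L3; bus BusRd; mem=18
  op25 P1: load  L3 → S/S/S on L3; bus (none); mem=18
  op26 P2: load  L1 → I/S/S on L1; bus BusRd Flush; mem=99
  op27 P2: store L4 := 6 → I/I/M on L4; bus BusUpgr; mem=67
  op28 P2: store L0 := 95 → I/I/M on L0; bus BusUpgr; mem=93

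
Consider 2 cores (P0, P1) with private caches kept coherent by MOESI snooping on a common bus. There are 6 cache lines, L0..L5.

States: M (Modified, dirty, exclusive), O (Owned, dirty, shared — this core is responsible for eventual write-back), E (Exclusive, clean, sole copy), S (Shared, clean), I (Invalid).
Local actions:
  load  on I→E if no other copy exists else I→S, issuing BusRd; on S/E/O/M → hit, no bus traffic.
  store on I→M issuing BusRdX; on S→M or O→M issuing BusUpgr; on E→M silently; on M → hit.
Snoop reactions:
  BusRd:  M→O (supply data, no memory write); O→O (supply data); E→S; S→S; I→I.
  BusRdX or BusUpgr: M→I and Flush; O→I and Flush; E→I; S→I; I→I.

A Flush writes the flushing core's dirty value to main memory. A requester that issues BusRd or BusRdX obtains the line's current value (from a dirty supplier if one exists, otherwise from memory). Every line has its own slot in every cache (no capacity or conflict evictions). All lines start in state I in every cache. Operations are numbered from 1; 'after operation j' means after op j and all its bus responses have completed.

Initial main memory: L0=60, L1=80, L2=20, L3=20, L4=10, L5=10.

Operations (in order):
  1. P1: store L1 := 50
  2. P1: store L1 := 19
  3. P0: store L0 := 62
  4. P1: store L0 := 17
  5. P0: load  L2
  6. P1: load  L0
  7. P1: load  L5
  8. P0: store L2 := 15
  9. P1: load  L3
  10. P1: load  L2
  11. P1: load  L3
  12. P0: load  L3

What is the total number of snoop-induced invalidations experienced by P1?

invalidations = 0

  op1 P1: store L1 := 50 → I/M on L1; bus BusRdX; mem=80
  op2 P1: store L1 := 19 → I/M on L1; bus (none); mem=80
  op3 P0: store L0 := 62 → M/I on L0; bus BusRdX; mem=60
  op4 P1: store L0 := 17 → I/M on L0; bus BusRdX Flush; mem=62
  op5 P0: load  L2 → E/I on L2; bus BusRd; mem=20
  op6 P1: load  L0 → I/M on L0; bus (none); mem=62
  op7 P1: load  L5 → I/E on L5; bus BusRd; mem=10
  op8 P0: store L2 := 15 → M/I on L2; bus (none); mem=20
  op9 P1: load  L3 → I/E on L3; bus BusRd; mem=20
  op10 P1: load  L2 → O/S on L2; bus BusRd; mem=20
  op11 P1: load  L3 → I/E on L3; bus (none); mem=20
  op12 P0: load  L3 → S/S on L3; bus BusRd; mem=20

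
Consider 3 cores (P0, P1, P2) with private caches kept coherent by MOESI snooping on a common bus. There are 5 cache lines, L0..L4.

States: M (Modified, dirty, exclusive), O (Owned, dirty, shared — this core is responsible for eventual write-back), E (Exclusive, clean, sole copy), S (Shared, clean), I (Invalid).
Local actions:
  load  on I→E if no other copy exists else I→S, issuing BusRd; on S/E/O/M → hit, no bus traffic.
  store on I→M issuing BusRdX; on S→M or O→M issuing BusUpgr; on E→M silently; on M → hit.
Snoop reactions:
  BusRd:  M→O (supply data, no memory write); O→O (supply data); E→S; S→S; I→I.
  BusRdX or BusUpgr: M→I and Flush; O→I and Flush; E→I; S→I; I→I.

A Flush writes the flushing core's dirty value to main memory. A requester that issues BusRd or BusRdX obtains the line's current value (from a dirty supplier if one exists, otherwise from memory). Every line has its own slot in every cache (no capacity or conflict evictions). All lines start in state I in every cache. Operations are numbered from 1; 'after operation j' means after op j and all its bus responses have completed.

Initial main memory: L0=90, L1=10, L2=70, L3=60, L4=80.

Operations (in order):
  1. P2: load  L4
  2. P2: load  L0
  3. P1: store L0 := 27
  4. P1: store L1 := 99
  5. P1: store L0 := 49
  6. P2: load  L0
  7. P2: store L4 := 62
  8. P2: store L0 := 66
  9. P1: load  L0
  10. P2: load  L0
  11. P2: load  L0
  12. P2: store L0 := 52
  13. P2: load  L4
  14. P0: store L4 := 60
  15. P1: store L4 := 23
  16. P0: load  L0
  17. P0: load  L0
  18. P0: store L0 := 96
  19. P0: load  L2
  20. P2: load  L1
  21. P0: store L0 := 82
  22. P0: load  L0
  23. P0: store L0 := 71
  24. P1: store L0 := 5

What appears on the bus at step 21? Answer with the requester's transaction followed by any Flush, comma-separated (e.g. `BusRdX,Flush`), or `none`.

step 1: P2: load  L4  ⟶  IIE  (L4)  txn=BusRd  M[L4]=80
step 2: P2: load  L0  ⟶  IIE  (L0)  txn=BusRd  M[L0]=90
step 3: P1: store L0 := 27  ⟶  IMI  (L0)  txn=BusRdX  M[L0]=90
step 4: P1: store L1 := 99  ⟶  IMI  (L1)  txn=BusRdX  M[L1]=10
step 5: P1: store L0 := 49  ⟶  IMI  (L0)  txn=∅  M[L0]=90
step 6: P2: load  L0  ⟶  IOS  (L0)  txn=BusRd  M[L0]=90
step 7: P2: store L4 := 62  ⟶  IIM  (L4)  txn=∅  M[L4]=80
step 8: P2: store L0 := 66  ⟶  IIM  (L0)  txn=BusUpgr+Flush  M[L0]=49
step 9: P1: load  L0  ⟶  ISO  (L0)  txn=BusRd  M[L0]=49
step 10: P2: load  L0  ⟶  ISO  (L0)  txn=∅  M[L0]=49
step 11: P2: load  L0  ⟶  ISO  (L0)  txn=∅  M[L0]=49
step 12: P2: store L0 := 52  ⟶  IIM  (L0)  txn=BusUpgr  M[L0]=49
step 13: P2: load  L4  ⟶  IIM  (L4)  txn=∅  M[L4]=80
step 14: P0: store L4 := 60  ⟶  MII  (L4)  txn=BusRdX+Flush  M[L4]=62
step 15: P1: store L4 := 23  ⟶  IMI  (L4)  txn=BusRdX+Flush  M[L4]=60
step 16: P0: load  L0  ⟶  SIO  (L0)  txn=BusRd  M[L0]=49
step 17: P0: load  L0  ⟶  SIO  (L0)  txn=∅  M[L0]=49
step 18: P0: store L0 := 96  ⟶  MII  (L0)  txn=BusUpgr+Flush  M[L0]=52
step 19: P0: load  L2  ⟶  EII  (L2)  txn=BusRd  M[L2]=70
step 20: P2: load  L1  ⟶  IOS  (L1)  txn=BusRd  M[L1]=10
step 21: P0: store L0 := 82  ⟶  MII  (L0)  txn=∅  M[L0]=52
step 22: P0: load  L0  ⟶  MII  (L0)  txn=∅  M[L0]=52
step 23: P0: store L0 := 71  ⟶  MII  (L0)  txn=∅  M[L0]=52
step 24: P1: store L0 := 5  ⟶  IMI  (L0)  txn=BusRdX+Flush  M[L0]=71

bus = none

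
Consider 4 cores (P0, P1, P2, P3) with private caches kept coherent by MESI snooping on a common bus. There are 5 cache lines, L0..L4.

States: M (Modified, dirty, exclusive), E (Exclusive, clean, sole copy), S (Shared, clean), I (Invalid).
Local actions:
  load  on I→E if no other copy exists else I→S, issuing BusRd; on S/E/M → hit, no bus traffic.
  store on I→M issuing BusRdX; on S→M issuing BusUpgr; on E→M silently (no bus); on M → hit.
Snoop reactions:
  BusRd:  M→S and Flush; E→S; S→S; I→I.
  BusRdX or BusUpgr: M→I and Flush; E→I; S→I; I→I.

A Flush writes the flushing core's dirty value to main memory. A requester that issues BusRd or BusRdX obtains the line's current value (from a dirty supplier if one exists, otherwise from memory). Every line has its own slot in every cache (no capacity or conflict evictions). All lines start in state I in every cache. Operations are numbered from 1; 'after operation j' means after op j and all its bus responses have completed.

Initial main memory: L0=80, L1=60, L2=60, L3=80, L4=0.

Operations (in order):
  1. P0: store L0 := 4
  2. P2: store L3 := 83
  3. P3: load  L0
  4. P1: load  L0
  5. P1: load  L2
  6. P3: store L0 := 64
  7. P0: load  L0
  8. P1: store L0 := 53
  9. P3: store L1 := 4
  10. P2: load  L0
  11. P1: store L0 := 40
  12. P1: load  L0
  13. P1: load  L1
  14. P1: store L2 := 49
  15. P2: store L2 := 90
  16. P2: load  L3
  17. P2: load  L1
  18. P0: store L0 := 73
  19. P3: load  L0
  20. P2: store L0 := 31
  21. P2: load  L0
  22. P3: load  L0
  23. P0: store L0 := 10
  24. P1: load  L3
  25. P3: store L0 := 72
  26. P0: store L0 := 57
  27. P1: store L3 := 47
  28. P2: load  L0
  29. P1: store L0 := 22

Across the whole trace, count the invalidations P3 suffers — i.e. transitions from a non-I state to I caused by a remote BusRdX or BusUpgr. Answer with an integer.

invalidations = 4

1. P0: store L0 := 4  bus=[BusRdX]  L0: P0=M P1=I P2=I P3=I  mem[L0]=80
2. P2: store L3 := 83  bus=[BusRdX]  L3: P0=I P1=I P2=M P3=I  mem[L3]=80
3. P3: load  L0  bus=[BusRd,Flush]  L0: P0=S P1=I P2=I P3=S  mem[L0]=4
4. P1: load  L0  bus=[BusRd]  L0: P0=S P1=S P2=I P3=S  mem[L0]=4
5. P1: load  L2  bus=[BusRd]  L2: P0=I P1=E P2=I P3=I  mem[L2]=60
6. P3: store L0 := 64  bus=[BusUpgr]  L0: P0=I P1=I P2=I P3=M  mem[L0]=4
7. P0: load  L0  bus=[BusRd,Flush]  L0: P0=S P1=I P2=I P3=S  mem[L0]=64
8. P1: store L0 := 53  bus=[BusRdX]  L0: P0=I P1=M P2=I P3=I  mem[L0]=64
9. P3: store L1 := 4  bus=[BusRdX]  L1: P0=I P1=I P2=I P3=M  mem[L1]=60
10. P2: load  L0  bus=[BusRd,Flush]  L0: P0=I P1=S P2=S P3=I  mem[L0]=53
11. P1: store L0 := 40  bus=[BusUpgr]  L0: P0=I P1=M P2=I P3=I  mem[L0]=53
12. P1: load  L0  bus=[-]  L0: P0=I P1=M P2=I P3=I  mem[L0]=53
13. P1: load  L1  bus=[BusRd,Flush]  L1: P0=I P1=S P2=I P3=S  mem[L1]=4
14. P1: store L2 := 49  bus=[-]  L2: P0=I P1=M P2=I P3=I  mem[L2]=60
15. P2: store L2 := 90  bus=[BusRdX,Flush]  L2: P0=I P1=I P2=M P3=I  mem[L2]=49
16. P2: load  L3  bus=[-]  L3: P0=I P1=I P2=M P3=I  mem[L3]=80
17. P2: load  L1  bus=[BusRd]  L1: P0=I P1=S P2=S P3=S  mem[L1]=4
18. P0: store L0 := 73  bus=[BusRdX,Flush]  L0: P0=M P1=I P2=I P3=I  mem[L0]=40
19. P3: load  L0  bus=[BusRd,Flush]  L0: P0=S P1=I P2=I P3=S  mem[L0]=73
20. P2: store L0 := 31  bus=[BusRdX]  L0: P0=I P1=I P2=M P3=I  mem[L0]=73
21. P2: load  L0  bus=[-]  L0: P0=I P1=I P2=M P3=I  mem[L0]=73
22. P3: load  L0  bus=[BusRd,Flush]  L0: P0=I P1=I P2=S P3=S  mem[L0]=31
23. P0: store L0 := 10  bus=[BusRdX]  L0: P0=M P1=I P2=I P3=I  mem[L0]=31
24. P1: load  L3  bus=[BusRd,Flush]  L3: P0=I P1=S P2=S P3=I  mem[L3]=83
25. P3: store L0 := 72  bus=[BusRdX,Flush]  L0: P0=I P1=I P2=I P3=M  mem[L0]=10
26. P0: store L0 := 57  bus=[BusRdX,Flush]  L0: P0=M P1=I P2=I P3=I  mem[L0]=72
27. P1: store L3 := 47  bus=[BusUpgr]  L3: P0=I P1=M P2=I P3=I  mem[L3]=83
28. P2: load  L0  bus=[BusRd,Flush]  L0: P0=S P1=I P2=S P3=I  mem[L0]=57
29. P1: store L0 := 22  bus=[BusRdX]  L0: P0=I P1=M P2=I P3=I  mem[L0]=57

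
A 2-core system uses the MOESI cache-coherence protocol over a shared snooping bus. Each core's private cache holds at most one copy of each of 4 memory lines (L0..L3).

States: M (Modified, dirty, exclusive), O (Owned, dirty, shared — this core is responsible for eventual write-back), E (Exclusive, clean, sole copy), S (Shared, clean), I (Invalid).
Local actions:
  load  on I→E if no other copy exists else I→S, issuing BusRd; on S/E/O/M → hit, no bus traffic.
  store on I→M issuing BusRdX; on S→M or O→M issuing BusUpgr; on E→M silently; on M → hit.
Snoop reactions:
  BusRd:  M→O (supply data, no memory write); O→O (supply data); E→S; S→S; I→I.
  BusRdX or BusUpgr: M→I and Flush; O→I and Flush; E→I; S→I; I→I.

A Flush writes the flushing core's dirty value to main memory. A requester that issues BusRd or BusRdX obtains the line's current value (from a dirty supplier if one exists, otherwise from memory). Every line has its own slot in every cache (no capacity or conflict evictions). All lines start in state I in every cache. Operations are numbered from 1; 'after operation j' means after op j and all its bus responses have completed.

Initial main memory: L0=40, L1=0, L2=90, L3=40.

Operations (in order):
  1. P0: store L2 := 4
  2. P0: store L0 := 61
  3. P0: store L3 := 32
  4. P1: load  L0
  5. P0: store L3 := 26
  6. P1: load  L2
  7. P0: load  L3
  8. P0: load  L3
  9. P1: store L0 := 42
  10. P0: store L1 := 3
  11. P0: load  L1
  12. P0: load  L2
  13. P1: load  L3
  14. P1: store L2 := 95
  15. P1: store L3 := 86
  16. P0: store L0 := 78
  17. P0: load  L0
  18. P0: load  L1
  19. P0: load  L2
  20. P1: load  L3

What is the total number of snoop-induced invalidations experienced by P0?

invalidations = 3

  op1 P0: store L2 := 4 → M/I on L2; bus BusRdX; mem=90
  op2 P0: store L0 := 61 → M/I on L0; bus BusRdX; mem=40
  op3 P0: store L3 := 32 → M/I on L3; bus BusRdX; mem=40
  op4 P1: load  L0 → O/S on L0; bus BusRd; mem=40
  op5 P0: store L3 := 26 → M/I on L3; bus (none); mem=40
  op6 P1: load  L2 → O/S on L2; bus BusRd; mem=90
  op7 P0: load  L3 → M/I on L3; bus (none); mem=40
  op8 P0: load  L3 → M/I on L3; bus (none); mem=40
  op9 P1: store L0 := 42 → I/M on L0; bus BusUpgr Flush; mem=61
  op10 P0: store L1 := 3 → M/I on L1; bus BusRdX; mem=0
  op11 P0: load  L1 → M/I on L1; bus (none); mem=0
  op12 P0: load  L2 → O/S on L2; bus (none); mem=90
  op13 P1: load  L3 → O/S on L3; bus BusRd; mem=40
  op14 P1: store L2 := 95 → I/M on L2; bus BusUpgr Flush; mem=4
  op15 P1: store L3 := 86 → I/M on L3; bus BusUpgr Flush; mem=26
  op16 P0: store L0 := 78 → M/I on L0; bus BusRdX Flush; mem=42
  op17 P0: load  L0 → M/I on L0; bus (none); mem=42
  op18 P0: load  L1 → M/I on L1; bus (none); mem=0
  op19 P0: load  L2 → S/O on L2; bus BusRd; mem=4
  op20 P1: load  L3 → I/M on L3; bus (none); mem=26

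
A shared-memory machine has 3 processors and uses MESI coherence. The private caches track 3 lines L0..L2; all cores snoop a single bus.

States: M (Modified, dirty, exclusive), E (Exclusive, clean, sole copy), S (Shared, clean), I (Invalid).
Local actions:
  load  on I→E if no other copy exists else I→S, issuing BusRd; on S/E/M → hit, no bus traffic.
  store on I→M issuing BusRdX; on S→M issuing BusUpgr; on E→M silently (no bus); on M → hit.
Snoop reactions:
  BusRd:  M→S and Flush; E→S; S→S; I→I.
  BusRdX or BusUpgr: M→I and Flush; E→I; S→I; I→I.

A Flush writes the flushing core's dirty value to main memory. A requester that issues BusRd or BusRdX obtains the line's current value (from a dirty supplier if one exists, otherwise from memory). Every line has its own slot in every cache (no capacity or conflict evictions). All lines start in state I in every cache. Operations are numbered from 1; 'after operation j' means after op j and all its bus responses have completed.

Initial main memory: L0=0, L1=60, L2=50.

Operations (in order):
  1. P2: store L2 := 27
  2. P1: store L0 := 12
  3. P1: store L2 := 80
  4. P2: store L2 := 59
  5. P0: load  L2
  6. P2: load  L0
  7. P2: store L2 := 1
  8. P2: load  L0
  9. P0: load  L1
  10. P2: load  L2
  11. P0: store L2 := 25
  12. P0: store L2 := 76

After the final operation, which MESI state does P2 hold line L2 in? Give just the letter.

1. P2: store L2 := 27  bus=[BusRdX]  L2: P0=I P1=I P2=M  mem[L2]=50
2. P1: store L0 := 12  bus=[BusRdX]  L0: P0=I P1=M P2=I  mem[L0]=0
3. P1: store L2 := 80  bus=[BusRdX,Flush]  L2: P0=I P1=M P2=I  mem[L2]=27
4. P2: store L2 := 59  bus=[BusRdX,Flush]  L2: P0=I P1=I P2=M  mem[L2]=80
5. P0: load  L2  bus=[BusRd,Flush]  L2: P0=S P1=I P2=S  mem[L2]=59
6. P2: load  L0  bus=[BusRd,Flush]  L0: P0=I P1=S P2=S  mem[L0]=12
7. P2: store L2 := 1  bus=[BusUpgr]  L2: P0=I P1=I P2=M  mem[L2]=59
8. P2: load  L0  bus=[-]  L0: P0=I P1=S P2=S  mem[L0]=12
9. P0: load  L1  bus=[BusRd]  L1: P0=E P1=I P2=I  mem[L1]=60
10. P2: load  L2  bus=[-]  L2: P0=I P1=I P2=M  mem[L2]=59
11. P0: store L2 := 25  bus=[BusRdX,Flush]  L2: P0=M P1=I P2=I  mem[L2]=1
12. P0: store L2 := 76  bus=[-]  L2: P0=M P1=I P2=I  mem[L2]=1

state = I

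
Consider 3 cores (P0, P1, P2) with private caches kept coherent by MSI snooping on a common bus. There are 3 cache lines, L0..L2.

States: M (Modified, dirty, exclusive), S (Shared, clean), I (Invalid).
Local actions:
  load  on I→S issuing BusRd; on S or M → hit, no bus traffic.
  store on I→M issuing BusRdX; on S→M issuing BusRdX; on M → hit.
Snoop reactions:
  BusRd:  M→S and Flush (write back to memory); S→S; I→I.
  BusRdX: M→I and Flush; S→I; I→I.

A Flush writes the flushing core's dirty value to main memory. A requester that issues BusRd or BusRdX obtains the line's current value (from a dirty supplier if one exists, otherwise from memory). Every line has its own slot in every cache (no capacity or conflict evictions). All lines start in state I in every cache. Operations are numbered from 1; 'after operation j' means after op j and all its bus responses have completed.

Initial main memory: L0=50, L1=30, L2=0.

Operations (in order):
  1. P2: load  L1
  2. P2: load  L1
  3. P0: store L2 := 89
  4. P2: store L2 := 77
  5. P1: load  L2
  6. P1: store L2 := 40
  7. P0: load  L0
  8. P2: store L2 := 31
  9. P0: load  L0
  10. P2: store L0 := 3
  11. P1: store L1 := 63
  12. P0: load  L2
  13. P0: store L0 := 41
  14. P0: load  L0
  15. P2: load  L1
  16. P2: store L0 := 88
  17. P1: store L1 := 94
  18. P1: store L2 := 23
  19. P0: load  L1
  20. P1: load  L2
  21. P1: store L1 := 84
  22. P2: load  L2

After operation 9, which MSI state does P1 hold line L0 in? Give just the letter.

state = I

step 1: P2: load  L1  ⟶  IIS  (L1)  txn=BusRd  M[L1]=30
step 2: P2: load  L1  ⟶  IIS  (L1)  txn=∅  M[L1]=30
step 3: P0: store L2 := 89  ⟶  MII  (L2)  txn=BusRdX  M[L2]=0
step 4: P2: store L2 := 77  ⟶  IIM  (L2)  txn=BusRdX+Flush  M[L2]=89
step 5: P1: load  L2  ⟶  ISS  (L2)  txn=BusRd+Flush  M[L2]=77
step 6: P1: store L2 := 40  ⟶  IMI  (L2)  txn=BusRdX  M[L2]=77
step 7: P0: load  L0  ⟶  SII  (L0)  txn=BusRd  M[L0]=50
step 8: P2: store L2 := 31  ⟶  IIM  (L2)  txn=BusRdX+Flush  M[L2]=40
step 9: P0: load  L0  ⟶  SII  (L0)  txn=∅  M[L0]=50
step 10: P2: store L0 := 3  ⟶  IIM  (L0)  txn=BusRdX  M[L0]=50
step 11: P1: store L1 := 63  ⟶  IMI  (L1)  txn=BusRdX  M[L1]=30
step 12: P0: load  L2  ⟶  SIS  (L2)  txn=BusRd+Flush  M[L2]=31
step 13: P0: store L0 := 41  ⟶  MII  (L0)  txn=BusRdX+Flush  M[L0]=3
step 14: P0: load  L0  ⟶  MII  (L0)  txn=∅  M[L0]=3
step 15: P2: load  L1  ⟶  ISS  (L1)  txn=BusRd+Flush  M[L1]=63
step 16: P2: store L0 := 88  ⟶  IIM  (L0)  txn=BusRdX+Flush  M[L0]=41
step 17: P1: store L1 := 94  ⟶  IMI  (L1)  txn=BusRdX  M[L1]=63
step 18: P1: store L2 := 23  ⟶  IMI  (L2)  txn=BusRdX  M[L2]=31
step 19: P0: load  L1  ⟶  SSI  (L1)  txn=BusRd+Flush  M[L1]=94
step 20: P1: load  L2  ⟶  IMI  (L2)  txn=∅  M[L2]=31
step 21: P1: store L1 := 84  ⟶  IMI  (L1)  txn=BusRdX  M[L1]=94
step 22: P2: load  L2  ⟶  ISS  (L2)  txn=BusRd+Flush  M[L2]=23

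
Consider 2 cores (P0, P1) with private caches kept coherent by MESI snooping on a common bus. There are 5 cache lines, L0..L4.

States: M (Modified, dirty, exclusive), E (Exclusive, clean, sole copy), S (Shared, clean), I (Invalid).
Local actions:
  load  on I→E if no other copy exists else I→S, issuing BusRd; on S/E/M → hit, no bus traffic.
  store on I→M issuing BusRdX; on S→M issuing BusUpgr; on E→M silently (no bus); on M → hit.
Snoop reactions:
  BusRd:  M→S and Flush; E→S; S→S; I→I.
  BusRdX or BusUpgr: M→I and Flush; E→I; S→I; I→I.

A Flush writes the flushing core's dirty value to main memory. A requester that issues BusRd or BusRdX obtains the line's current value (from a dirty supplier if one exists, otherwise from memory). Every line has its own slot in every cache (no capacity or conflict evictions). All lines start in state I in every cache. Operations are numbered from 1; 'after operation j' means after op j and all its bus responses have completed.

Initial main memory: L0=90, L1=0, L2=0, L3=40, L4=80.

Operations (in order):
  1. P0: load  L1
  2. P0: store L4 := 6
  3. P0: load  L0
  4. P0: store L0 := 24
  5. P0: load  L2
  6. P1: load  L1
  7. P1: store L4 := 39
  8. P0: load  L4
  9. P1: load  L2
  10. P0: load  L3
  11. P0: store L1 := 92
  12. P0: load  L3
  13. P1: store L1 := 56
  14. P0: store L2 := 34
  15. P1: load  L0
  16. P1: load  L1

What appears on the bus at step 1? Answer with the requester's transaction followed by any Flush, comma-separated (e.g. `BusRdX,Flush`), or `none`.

bus = BusRd

  op1 P0: load  L1 → E/I on L1; bus BusRd; mem=0
  op2 P0: store L4 := 6 → M/I on L4; bus BusRdX; mem=80
  op3 P0: load  L0 → E/I on L0; bus BusRd; mem=90
  op4 P0: store L0 := 24 → M/I on L0; bus (none); mem=90
  op5 P0: load  L2 → E/I on L2; bus BusRd; mem=0
  op6 P1: load  L1 → S/S on L1; bus BusRd; mem=0
  op7 P1: store L4 := 39 → I/M on L4; bus BusRdX Flush; mem=6
  op8 P0: load  L4 → S/S on L4; bus BusRd Flush; mem=39
  op9 P1: load  L2 → S/S on L2; bus BusRd; mem=0
  op10 P0: load  L3 → E/I on L3; bus BusRd; mem=40
  op11 P0: store L1 := 92 → M/I on L1; bus BusUpgr; mem=0
  op12 P0: load  L3 → E/I on L3; bus (none); mem=40
  op13 P1: store L1 := 56 → I/M on L1; bus BusRdX Flush; mem=92
  op14 P0: store L2 := 34 → M/I on L2; bus BusUpgr; mem=0
  op15 P1: load  L0 → S/S on L0; bus BusRd Flush; mem=24
  op16 P1: load  L1 → I/M on L1; bus (none); mem=92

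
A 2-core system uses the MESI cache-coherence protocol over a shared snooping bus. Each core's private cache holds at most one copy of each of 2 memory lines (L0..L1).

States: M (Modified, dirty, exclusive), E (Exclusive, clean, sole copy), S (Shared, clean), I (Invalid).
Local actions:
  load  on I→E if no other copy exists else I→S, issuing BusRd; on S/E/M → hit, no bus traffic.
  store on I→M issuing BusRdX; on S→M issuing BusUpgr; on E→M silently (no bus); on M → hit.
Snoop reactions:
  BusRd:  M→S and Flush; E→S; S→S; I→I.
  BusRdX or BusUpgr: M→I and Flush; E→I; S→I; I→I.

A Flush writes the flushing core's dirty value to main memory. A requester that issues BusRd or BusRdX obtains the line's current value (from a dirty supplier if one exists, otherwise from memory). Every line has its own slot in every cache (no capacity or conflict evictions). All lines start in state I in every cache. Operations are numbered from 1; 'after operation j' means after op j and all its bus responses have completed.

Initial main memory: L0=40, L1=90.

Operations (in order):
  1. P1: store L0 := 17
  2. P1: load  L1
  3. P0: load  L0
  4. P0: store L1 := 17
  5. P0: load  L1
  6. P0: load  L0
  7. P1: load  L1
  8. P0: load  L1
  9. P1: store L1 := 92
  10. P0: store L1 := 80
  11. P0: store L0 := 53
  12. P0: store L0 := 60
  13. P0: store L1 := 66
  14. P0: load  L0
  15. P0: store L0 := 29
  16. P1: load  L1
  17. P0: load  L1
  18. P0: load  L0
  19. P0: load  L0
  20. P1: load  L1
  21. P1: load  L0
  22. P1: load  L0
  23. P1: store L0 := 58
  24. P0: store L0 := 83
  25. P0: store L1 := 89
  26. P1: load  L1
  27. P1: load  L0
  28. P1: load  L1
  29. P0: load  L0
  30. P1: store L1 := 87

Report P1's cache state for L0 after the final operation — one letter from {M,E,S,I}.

  op1 P1: store L0 := 17 → I/M on L0; bus BusRdX; mem=40
  op2 P1: load  L1 → I/E on L1; bus BusRd; mem=90
  op3 P0: load  L0 → S/S on L0; bus BusRd Flush; mem=17
  op4 P0: store L1 := 17 → M/I on L1; bus BusRdX; mem=90
  op5 P0: load  L1 → M/I on L1; bus (none); mem=90
  op6 P0: load  L0 → S/S on L0; bus (none); mem=17
  op7 P1: load  L1 → S/S on L1; bus BusRd Flush; mem=17
  op8 P0: load  L1 → S/S on L1; bus (none); mem=17
  op9 P1: store L1 := 92 → I/M on L1; bus BusUpgr; mem=17
  op10 P0: store L1 := 80 → M/I on L1; bus BusRdX Flush; mem=92
  op11 P0: store L0 := 53 → M/I on L0; bus BusUpgr; mem=17
  op12 P0: store L0 := 60 → M/I on L0; bus (none); mem=17
  op13 P0: store L1 := 66 → M/I on L1; bus (none); mem=92
  op14 P0: load  L0 → M/I on L0; bus (none); mem=17
  op15 P0: store L0 := 29 → M/I on L0; bus (none); mem=17
  op16 P1: load  L1 → S/S on L1; bus BusRd Flush; mem=66
  op17 P0: load  L1 → S/S on L1; bus (none); mem=66
  op18 P0: load  L0 → M/I on L0; bus (none); mem=17
  op19 P0: load  L0 → M/I on L0; bus (none); mem=17
  op20 P1: load  L1 → S/S on L1; bus (none); mem=66
  op21 P1: load  L0 → S/S on L0; bus BusRd Flush; mem=29
  op22 P1: load  L0 → S/S on L0; bus (none); mem=29
  op23 P1: store L0 := 58 → I/M on L0; bus BusUpgr; mem=29
  op24 P0: store L0 := 83 → M/I on L0; bus BusRdX Flush; mem=58
  op25 P0: store L1 := 89 → M/I on L1; bus BusUpgr; mem=66
  op26 P1: load  L1 → S/S on L1; bus BusRd Flush; mem=89
  op27 P1: load  L0 → S/S on L0; bus BusRd Flush; mem=83
  op28 P1: load  L1 → S/S on L1; bus (none); mem=89
  op29 P0: load  L0 → S/S on L0; bus (none); mem=83
  op30 P1: store L1 := 87 → I/M on L1; bus BusUpgr; mem=89

state = S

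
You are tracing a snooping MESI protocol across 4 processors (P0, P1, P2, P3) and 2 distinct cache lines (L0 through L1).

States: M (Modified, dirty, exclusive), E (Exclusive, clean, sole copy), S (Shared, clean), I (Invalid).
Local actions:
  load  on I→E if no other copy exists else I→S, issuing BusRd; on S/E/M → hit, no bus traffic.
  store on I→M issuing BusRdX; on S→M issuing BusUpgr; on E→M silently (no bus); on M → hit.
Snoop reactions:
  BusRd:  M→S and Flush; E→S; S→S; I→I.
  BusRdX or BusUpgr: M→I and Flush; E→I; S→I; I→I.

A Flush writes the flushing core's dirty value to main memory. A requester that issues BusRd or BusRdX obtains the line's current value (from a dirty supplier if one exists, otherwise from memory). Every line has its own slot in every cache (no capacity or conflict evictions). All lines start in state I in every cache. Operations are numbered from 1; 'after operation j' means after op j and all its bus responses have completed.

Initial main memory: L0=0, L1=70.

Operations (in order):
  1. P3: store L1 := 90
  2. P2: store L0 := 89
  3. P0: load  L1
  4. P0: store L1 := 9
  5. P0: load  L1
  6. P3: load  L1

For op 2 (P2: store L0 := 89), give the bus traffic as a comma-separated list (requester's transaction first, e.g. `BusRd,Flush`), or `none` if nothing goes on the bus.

  op1 P3: store L1 := 90 → I/I/I/M on L1; bus BusRdX; mem=70
  op2 P2: store L0 := 89 → I/I/M/I on L0; bus BusRdX; mem=0
  op3 P0: load  L1 → S/I/I/S on L1; bus BusRd Flush; mem=90
  op4 P0: store L1 := 9 → M/I/I/I on L1; bus BusUpgr; mem=90
  op5 P0: load  L1 → M/I/I/I on L1; bus (none); mem=90
  op6 P3: load  L1 → S/I/I/S on L1; bus BusRd Flush; mem=9

bus = BusRdX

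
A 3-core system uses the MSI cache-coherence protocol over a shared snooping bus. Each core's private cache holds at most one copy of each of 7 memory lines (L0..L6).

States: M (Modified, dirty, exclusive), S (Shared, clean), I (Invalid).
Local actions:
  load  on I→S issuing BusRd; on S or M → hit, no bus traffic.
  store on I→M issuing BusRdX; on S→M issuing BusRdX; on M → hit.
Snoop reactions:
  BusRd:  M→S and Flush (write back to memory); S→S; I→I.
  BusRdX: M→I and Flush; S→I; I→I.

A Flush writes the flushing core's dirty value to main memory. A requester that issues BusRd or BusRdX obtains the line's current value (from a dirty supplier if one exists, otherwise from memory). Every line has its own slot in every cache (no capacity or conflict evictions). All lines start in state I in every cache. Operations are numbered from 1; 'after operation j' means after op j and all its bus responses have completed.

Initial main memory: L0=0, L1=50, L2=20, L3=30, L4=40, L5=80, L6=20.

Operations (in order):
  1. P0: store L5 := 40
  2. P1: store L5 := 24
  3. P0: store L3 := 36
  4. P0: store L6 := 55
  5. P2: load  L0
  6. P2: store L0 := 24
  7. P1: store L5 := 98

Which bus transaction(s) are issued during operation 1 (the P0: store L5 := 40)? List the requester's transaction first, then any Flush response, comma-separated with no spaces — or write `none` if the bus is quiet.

step 1: P0: store L5 := 40  ⟶  MII  (L5)  txn=BusRdX  M[L5]=80
step 2: P1: store L5 := 24  ⟶  IMI  (L5)  txn=BusRdX+Flush  M[L5]=40
step 3: P0: store L3 := 36  ⟶  MII  (L3)  txn=BusRdX  M[L3]=30
step 4: P0: store L6 := 55  ⟶  MII  (L6)  txn=BusRdX  M[L6]=20
step 5: P2: load  L0  ⟶  IIS  (L0)  txn=BusRd  M[L0]=0
step 6: P2: store L0 := 24  ⟶  IIM  (L0)  txn=BusRdX  M[L0]=0
step 7: P1: store L5 := 98  ⟶  IMI  (L5)  txn=∅  M[L5]=40

bus = BusRdX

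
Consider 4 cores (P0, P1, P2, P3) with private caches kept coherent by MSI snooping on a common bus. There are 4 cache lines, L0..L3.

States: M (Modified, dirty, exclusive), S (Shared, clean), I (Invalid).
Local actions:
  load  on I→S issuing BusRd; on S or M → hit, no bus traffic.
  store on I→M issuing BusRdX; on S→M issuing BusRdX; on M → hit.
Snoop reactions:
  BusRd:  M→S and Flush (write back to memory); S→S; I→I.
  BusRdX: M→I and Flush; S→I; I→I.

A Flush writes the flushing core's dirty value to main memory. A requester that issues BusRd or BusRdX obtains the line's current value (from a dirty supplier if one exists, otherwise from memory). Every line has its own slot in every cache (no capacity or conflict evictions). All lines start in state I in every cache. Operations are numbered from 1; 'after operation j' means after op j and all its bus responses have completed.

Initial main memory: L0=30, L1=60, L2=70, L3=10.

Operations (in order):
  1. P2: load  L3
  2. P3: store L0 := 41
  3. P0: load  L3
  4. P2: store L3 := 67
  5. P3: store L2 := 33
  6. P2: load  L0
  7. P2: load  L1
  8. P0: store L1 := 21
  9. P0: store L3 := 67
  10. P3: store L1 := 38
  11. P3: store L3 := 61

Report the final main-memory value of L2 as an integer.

memory[L2] = 70

1. P2: load  L3  bus=[BusRd]  L3: P0=I P1=I P2=S P3=I  mem[L3]=10
2. P3: store L0 := 41  bus=[BusRdX]  L0: P0=I P1=I P2=I P3=M  mem[L0]=30
3. P0: load  L3  bus=[BusRd]  L3: P0=S P1=I P2=S P3=I  mem[L3]=10
4. P2: store L3 := 67  bus=[BusRdX]  L3: P0=I P1=I P2=M P3=I  mem[L3]=10
5. P3: store L2 := 33  bus=[BusRdX]  L2: P0=I P1=I P2=I P3=M  mem[L2]=70
6. P2: load  L0  bus=[BusRd,Flush]  L0: P0=I P1=I P2=S P3=S  mem[L0]=41
7. P2: load  L1  bus=[BusRd]  L1: P0=I P1=I P2=S P3=I  mem[L1]=60
8. P0: store L1 := 21  bus=[BusRdX]  L1: P0=M P1=I P2=I P3=I  mem[L1]=60
9. P0: store L3 := 67  bus=[BusRdX,Flush]  L3: P0=M P1=I P2=I P3=I  mem[L3]=67
10. P3: store L1 := 38  bus=[BusRdX,Flush]  L1: P0=I P1=I P2=I P3=M  mem[L1]=21
11. P3: store L3 := 61  bus=[BusRdX,Flush]  L3: P0=I P1=I P2=I P3=M  mem[L3]=67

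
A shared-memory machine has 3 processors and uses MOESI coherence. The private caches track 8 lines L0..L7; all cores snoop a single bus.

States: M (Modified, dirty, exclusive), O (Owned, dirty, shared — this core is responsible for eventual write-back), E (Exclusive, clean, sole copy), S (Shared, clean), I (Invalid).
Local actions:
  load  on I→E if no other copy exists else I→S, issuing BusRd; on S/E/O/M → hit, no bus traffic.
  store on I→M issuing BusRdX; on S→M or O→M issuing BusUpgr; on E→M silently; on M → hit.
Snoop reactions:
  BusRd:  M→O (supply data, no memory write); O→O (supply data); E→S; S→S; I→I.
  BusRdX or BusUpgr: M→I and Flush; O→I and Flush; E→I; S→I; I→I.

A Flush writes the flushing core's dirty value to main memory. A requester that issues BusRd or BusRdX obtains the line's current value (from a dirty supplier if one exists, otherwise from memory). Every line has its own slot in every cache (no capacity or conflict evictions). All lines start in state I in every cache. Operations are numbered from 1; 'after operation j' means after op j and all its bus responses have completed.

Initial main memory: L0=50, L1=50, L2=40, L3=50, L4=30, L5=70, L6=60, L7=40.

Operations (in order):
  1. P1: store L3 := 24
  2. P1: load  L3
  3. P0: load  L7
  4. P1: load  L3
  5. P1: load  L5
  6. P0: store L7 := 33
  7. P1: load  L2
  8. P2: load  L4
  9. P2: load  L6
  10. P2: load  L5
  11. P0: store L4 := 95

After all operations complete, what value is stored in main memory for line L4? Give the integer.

memory[L4] = 30

[1] P1: store L3 := 24 | P0:I, P1:M(24), P2:I | bus: BusRdX
[2] P1: load  L3 | P0:I, P1:M(24), P2:I | bus: none
[3] P0: load  L7 | P0:E(40), P1:I, P2:I | bus: BusRd
[4] P1: load  L3 | P0:I, P1:M(24), P2:I | bus: none
[5] P1: load  L5 | P0:I, P1:E(70), P2:I | bus: BusRd
[6] P0: store L7 := 33 | P0:M(33), P1:I, P2:I | bus: none
[7] P1: load  L2 | P0:I, P1:E(40), P2:I | bus: BusRd
[8] P2: load  L4 | P0:I, P1:I, P2:E(30) | bus: BusRd
[9] P2: load  L6 | P0:I, P1:I, P2:E(60) | bus: BusRd
[10] P2: load  L5 | P0:I, P1:S(70), P2:S(70) | bus: BusRd
[11] P0: store L4 := 95 | P0:M(95), P1:I, P2:I | bus: BusRdX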